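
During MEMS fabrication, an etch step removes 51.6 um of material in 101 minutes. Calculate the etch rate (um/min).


Step 1: Etch rate = depth / time
Step 2: rate = 51.6 / 101
rate = 0.511 um/min


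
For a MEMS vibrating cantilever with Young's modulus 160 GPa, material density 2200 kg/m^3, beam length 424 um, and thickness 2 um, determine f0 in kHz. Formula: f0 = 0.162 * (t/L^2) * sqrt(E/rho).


Step 1: Convert units to SI.
t_SI = 2e-6 m, L_SI = 424e-6 m
Step 2: Calculate sqrt(E/rho).
sqrt(160e9 / 2200) = 8528.03 m/s
Step 3: Compute f0.
f0 = 0.162 * 2e-6 / (424e-6)^2 * 8528.03 = 15369.6 Hz = 15.37 kHz


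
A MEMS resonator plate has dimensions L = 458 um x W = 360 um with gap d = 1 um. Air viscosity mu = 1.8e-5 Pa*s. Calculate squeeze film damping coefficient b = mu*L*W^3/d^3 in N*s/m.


Step 1: Convert to SI.
L = 458e-6 m, W = 360e-6 m, d = 1e-6 m
Step 2: W^3 = (360e-6)^3 = 4.67e-11 m^3
Step 3: d^3 = (1e-6)^3 = 1.00e-18 m^3
Step 4: b = 1.8e-5 * 458e-6 * 4.67e-11 / 1.00e-18
b = 3.85e-01 N*s/m


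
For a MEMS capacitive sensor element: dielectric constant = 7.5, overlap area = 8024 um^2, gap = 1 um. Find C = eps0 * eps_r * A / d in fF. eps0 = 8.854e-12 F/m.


Step 1: Convert area to m^2: A = 8024e-12 m^2
Step 2: Convert gap to m: d = 1e-6 m
Step 3: C = eps0 * eps_r * A / d
C = 8.854e-12 * 7.5 * 8024e-12 / 1e-6
Step 4: Convert to fF (multiply by 1e15).
C = 532.83 fF


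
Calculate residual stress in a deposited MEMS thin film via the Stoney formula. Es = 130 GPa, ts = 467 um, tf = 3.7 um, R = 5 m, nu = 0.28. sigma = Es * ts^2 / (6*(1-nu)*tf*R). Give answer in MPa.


Step 1: Compute numerator: Es * ts^2 = 130 * 467^2 = 28351570 (GPa*um^2)
Step 2: Compute denominator (R in um): 6*(1-nu)*tf*R = 6*0.72*3.7*5e6 = 79920000.0 (um^2)
Step 3: sigma (GPa) = 28351570 / 79920000.0 = 3.54749e-01 GPa
Step 4: Convert to MPa (x1000): sigma = 354.7 MPa


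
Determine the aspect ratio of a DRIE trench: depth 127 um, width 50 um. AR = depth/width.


Step 1: AR = depth / width
Step 2: AR = 127 / 50
AR = 2.5


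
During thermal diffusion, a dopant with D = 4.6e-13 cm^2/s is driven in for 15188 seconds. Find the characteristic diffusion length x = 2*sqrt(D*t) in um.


Step 1: Compute D*t = 4.6e-13 * 15188 = 6.98648e-09 cm^2
Step 2: sqrt(D*t) = 8.35852e-05 cm
Step 3: x = 2 * 8.35852e-05 cm = 1.671704e-04 cm
Step 4: Convert to um (1 cm = 1e4 um): x = 1.672 um


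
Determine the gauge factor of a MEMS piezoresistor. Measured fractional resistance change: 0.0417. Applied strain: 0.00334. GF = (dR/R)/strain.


Step 1: Identify values.
dR/R = 0.0417, strain = 0.00334
Step 2: GF = (dR/R) / strain = 0.0417 / 0.00334
GF = 12.5


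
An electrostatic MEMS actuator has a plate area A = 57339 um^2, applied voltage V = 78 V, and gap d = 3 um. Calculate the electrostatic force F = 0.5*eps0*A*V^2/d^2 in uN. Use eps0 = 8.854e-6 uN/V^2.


Step 1: Identify parameters.
eps0 = 8.854e-6 uN/V^2, A = 57339 um^2, V = 78 V, d = 3 um
Step 2: Compute V^2 = 78^2 = 6084
Step 3: Compute d^2 = 3^2 = 9
Step 4: F = 0.5 * 8.854e-6 * 57339 * 6084 / 9
F = 171.596 uN


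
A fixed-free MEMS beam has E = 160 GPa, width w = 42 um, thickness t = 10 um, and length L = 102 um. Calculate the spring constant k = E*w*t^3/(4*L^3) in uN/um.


Step 1: Convert E to consistent units (1 GPa = 1000 uN/um^2).
E = 160 GPa = 160000 uN/um^2
Step 2: Compute t^3 = 10^3 = 1000
Step 3: Compute L^3 = 102^3 = 1061208
Step 4: k = 160000 * 42 * 1000 / (4 * 1061208)
k = 1583.1015 uN/um


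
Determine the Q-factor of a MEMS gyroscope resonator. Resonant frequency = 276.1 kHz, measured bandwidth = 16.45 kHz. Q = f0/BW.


Step 1: Q = f0 / bandwidth
Step 2: Q = 276.1 / 16.45
Q = 16.8


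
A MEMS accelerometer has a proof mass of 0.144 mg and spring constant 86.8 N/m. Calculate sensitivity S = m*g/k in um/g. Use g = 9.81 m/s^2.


Step 1: Convert mass: m = 0.144 mg = 1.44e-07 kg
Step 2: S = m * g / k = 1.44e-07 * 9.81 / 86.8
Step 3: S = 1.63e-08 m/g
Step 4: Convert to um/g: S = 0.016 um/g


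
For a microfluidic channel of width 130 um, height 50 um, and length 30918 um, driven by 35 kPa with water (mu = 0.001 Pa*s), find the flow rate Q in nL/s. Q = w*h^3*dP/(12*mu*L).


Step 1: Convert all dimensions to SI (meters).
w = 130e-6 m, h = 50e-6 m, L = 30918e-6 m, dP = 35e3 Pa
Step 2: Q = w * h^3 * dP / (12 * mu * L)
Q = 130e-6 * (50e-6)^3 * 35e3 / (12 * 0.001 * 30918e-6) = 1.53295276e-09 m^3/s
Step 3: Convert Q from m^3/s to nL/s (1 m^3 = 1e12 nL, so multiply by 1e12).
Q = 1532.953 nL/s


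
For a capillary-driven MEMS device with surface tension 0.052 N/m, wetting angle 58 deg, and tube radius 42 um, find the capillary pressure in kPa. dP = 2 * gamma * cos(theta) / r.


Step 1: cos(58 deg) = 0.5299
Step 2: Convert r to m: r = 42e-6 m
Step 3: dP = 2 * 0.052 * 0.5299 / 42e-6 = 1312.1 Pa
Step 4: Convert Pa to kPa (divide by 1000).
dP = 1.31 kPa


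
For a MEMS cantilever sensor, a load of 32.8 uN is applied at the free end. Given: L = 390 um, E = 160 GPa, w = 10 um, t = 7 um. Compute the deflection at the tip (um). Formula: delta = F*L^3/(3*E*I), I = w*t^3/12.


Step 1: Calculate the second moment of area.
I = w * t^3 / 12 = 10 * 7^3 / 12 = 285.8333 um^4
Step 2: Convert E to consistent units (1 GPa = 1000 uN/um^2).
E = 160 GPa = 160000 uN/um^2
Step 3: Calculate tip deflection.
delta = F * L^3 / (3 * E * I)
delta = 32.8 * 390^3 / (3 * 160000 * 285.8333)
delta = 14.1812 um


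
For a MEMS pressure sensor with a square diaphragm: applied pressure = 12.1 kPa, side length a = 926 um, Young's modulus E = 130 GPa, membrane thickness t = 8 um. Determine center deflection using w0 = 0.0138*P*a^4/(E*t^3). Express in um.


Step 1: Convert pressure to compatible units (E is in GPa, so P in GPa).
P = 12.1 kPa = 12.1e-6 GPa
Step 2: Compute numerator: 0.0138 * P * a^4.
a^4 = 926^4 = 735265090576
numerator = 0.0138 * 12.1e-6 * 735265090576 = 1.227746e+05
Step 3: Compute denominator: E * t^3 = 130 * 8^3 = 66560
Step 4: w0 = numerator / denominator = 1.227746e+05 / 66560 = 1.8446 um


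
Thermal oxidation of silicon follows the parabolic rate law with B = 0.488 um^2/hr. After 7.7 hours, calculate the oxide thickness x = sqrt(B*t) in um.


Step 1: Compute B*t = 0.488 * 7.7 = 3.7576
Step 2: x = sqrt(3.7576)
x = 1.938 um


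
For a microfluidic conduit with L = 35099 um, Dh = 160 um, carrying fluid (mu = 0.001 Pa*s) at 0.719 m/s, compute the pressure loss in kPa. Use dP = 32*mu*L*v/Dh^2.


Step 1: Convert to SI: L = 35099e-6 m, Dh = 160e-6 m
Step 2: dP = 32 * 0.001 * 35099e-6 * 0.719 / (160e-6)^2
Step 3: dP = 31545.23 Pa
Step 4: Convert to kPa: dP = 31.55 kPa


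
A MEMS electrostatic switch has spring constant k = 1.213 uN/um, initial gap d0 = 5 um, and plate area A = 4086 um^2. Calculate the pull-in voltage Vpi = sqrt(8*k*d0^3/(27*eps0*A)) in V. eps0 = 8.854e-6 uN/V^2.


Step 1: Compute numerator: 8 * k * d0^3 = 8 * 1.213 * 5^3 = 1213.0
Step 2: Compute denominator: 27 * eps0 * A = 27 * 8.854e-6 * 4086 = 0.976791
Step 3: Vpi = sqrt(1213.0 / 0.976791)
Vpi = 35.24 V


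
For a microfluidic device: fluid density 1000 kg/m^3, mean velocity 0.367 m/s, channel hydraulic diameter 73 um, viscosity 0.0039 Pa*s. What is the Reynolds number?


Step 1: Convert Dh to meters: Dh = 73e-6 m
Step 2: Re = rho * v * Dh / mu
Re = 1000 * 0.367 * 73e-6 / 0.0039
Re = 6.869


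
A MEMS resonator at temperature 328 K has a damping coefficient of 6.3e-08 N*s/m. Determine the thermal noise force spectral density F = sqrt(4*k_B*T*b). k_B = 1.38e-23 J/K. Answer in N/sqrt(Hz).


Step 1: Compute 4 * k_B * T * b
= 4 * 1.38e-23 * 328 * 6.3e-08
= 1.1407e-27 N^2/Hz
Step 2: F_noise = sqrt(1.1407e-27)
F_noise = 3.38e-14 N/sqrt(Hz)


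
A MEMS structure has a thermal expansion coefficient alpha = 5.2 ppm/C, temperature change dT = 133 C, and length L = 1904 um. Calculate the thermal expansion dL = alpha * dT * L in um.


Step 1: Convert CTE: alpha = 5.2 ppm/C = 5.2e-6 /C
Step 2: dL = 5.2e-6 * 133 * 1904
dL = 1.3168 um


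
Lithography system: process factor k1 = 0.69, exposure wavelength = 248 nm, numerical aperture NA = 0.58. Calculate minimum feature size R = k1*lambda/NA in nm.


Step 1: Identify values: k1 = 0.69, lambda = 248 nm, NA = 0.58
Step 2: R = k1 * lambda / NA
R = 0.69 * 248 / 0.58
R = 295.0 nm


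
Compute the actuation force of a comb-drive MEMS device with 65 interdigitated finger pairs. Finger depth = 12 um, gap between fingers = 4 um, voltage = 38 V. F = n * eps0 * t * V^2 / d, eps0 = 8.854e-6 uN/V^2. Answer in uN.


Step 1: Parameters: n=65, eps0=8.854e-6 uN/V^2, t=12 um, V=38 V, d=4 um
Step 2: V^2 = 1444
Step 3: F = 65 * 8.854e-6 * 12 * 1444 / 4
F = 2.493 uN


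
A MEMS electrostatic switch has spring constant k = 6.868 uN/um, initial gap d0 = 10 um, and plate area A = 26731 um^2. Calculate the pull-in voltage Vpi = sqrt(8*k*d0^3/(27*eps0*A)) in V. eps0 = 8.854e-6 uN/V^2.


Step 1: Compute numerator: 8 * k * d0^3 = 8 * 6.868 * 10^3 = 54944.0
Step 2: Compute denominator: 27 * eps0 * A = 27 * 8.854e-6 * 26731 = 6.390259
Step 3: Vpi = sqrt(54944.0 / 6.390259)
Vpi = 92.73 V


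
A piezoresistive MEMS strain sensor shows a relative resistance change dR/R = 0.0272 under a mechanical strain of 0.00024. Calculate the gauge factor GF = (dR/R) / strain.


Step 1: Identify values.
dR/R = 0.0272, strain = 0.00024
Step 2: GF = (dR/R) / strain = 0.0272 / 0.00024
GF = 113.3


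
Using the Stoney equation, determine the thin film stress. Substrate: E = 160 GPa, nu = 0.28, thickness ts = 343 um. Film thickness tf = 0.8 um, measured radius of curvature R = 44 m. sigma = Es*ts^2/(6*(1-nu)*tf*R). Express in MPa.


Step 1: Compute numerator: Es * ts^2 = 160 * 343^2 = 18823840 (GPa*um^2)
Step 2: Compute denominator (R in um): 6*(1-nu)*tf*R = 6*0.72*0.8*44e6 = 152064000.0 (um^2)
Step 3: sigma (GPa) = 18823840 / 152064000.0 = 1.23789e-01 GPa
Step 4: Convert to MPa (x1000): sigma = 123.8 MPa


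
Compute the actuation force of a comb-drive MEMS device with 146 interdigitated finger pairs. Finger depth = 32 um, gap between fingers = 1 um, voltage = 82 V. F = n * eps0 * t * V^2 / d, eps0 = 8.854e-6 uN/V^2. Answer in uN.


Step 1: Parameters: n=146, eps0=8.854e-6 uN/V^2, t=32 um, V=82 V, d=1 um
Step 2: V^2 = 6724
Step 3: F = 146 * 8.854e-6 * 32 * 6724 / 1
F = 278.144 uN


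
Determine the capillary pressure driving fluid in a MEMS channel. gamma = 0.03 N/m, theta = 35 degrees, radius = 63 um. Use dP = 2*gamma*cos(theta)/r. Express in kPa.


Step 1: cos(35 deg) = 0.8192
Step 2: Convert r to m: r = 63e-6 m
Step 3: dP = 2 * 0.03 * 0.8192 / 63e-6 = 780.2 Pa
Step 4: Convert Pa to kPa (divide by 1000).
dP = 0.78 kPa


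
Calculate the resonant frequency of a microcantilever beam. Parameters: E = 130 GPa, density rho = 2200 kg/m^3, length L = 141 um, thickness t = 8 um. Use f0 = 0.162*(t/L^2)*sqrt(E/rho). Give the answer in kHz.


Step 1: Convert units to SI.
t_SI = 8e-6 m, L_SI = 141e-6 m
Step 2: Calculate sqrt(E/rho).
sqrt(130e9 / 2200) = 7687.06 m/s
Step 3: Compute f0.
f0 = 0.162 * 8e-6 / (141e-6)^2 * 7687.06 = 501103.1 Hz = 501.1 kHz


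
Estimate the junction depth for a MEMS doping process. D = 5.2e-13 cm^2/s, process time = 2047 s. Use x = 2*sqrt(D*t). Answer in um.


Step 1: Compute D*t = 5.2e-13 * 2047 = 1.06444e-09 cm^2
Step 2: sqrt(D*t) = 3.2626e-05 cm
Step 3: x = 2 * 3.2626e-05 cm = 6.5252e-05 cm
Step 4: Convert to um (1 cm = 1e4 um): x = 0.653 um


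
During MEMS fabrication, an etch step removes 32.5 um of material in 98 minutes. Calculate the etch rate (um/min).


Step 1: Etch rate = depth / time
Step 2: rate = 32.5 / 98
rate = 0.332 um/min


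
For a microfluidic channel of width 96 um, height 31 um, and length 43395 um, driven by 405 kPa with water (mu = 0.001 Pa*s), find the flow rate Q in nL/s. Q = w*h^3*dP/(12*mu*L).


Step 1: Convert all dimensions to SI (meters).
w = 96e-6 m, h = 31e-6 m, L = 43395e-6 m, dP = 405e3 Pa
Step 2: Q = w * h^3 * dP / (12 * mu * L)
Q = 96e-6 * (31e-6)^3 * 405e3 / (12 * 0.001 * 43395e-6) = 2.22428483e-09 m^3/s
Step 3: Convert Q from m^3/s to nL/s (1 m^3 = 1e12 nL, so multiply by 1e12).
Q = 2224.285 nL/s


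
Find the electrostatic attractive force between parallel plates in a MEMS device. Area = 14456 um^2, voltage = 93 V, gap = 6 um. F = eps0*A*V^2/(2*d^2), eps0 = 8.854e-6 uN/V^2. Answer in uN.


Step 1: Identify parameters.
eps0 = 8.854e-6 uN/V^2, A = 14456 um^2, V = 93 V, d = 6 um
Step 2: Compute V^2 = 93^2 = 8649
Step 3: Compute d^2 = 6^2 = 36
Step 4: F = 0.5 * 8.854e-6 * 14456 * 8649 / 36
F = 15.375 uN


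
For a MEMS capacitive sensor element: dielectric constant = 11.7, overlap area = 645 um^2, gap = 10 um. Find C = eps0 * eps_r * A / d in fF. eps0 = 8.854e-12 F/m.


Step 1: Convert area to m^2: A = 645e-12 m^2
Step 2: Convert gap to m: d = 10e-6 m
Step 3: C = eps0 * eps_r * A / d
C = 8.854e-12 * 11.7 * 645e-12 / 10e-6
Step 4: Convert to fF (multiply by 1e15).
C = 6.68 fF


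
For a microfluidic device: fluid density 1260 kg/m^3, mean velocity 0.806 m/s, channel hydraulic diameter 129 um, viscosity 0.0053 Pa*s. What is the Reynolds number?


Step 1: Convert Dh to meters: Dh = 129e-6 m
Step 2: Re = rho * v * Dh / mu
Re = 1260 * 0.806 * 129e-6 / 0.0053
Re = 24.718


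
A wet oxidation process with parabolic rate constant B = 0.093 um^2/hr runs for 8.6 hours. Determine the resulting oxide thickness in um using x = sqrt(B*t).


Step 1: Compute B*t = 0.093 * 8.6 = 0.7998
Step 2: x = sqrt(0.7998)
x = 0.894 um


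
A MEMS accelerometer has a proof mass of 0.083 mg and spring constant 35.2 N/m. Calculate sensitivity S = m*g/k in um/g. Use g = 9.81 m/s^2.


Step 1: Convert mass: m = 0.083 mg = 8.30e-08 kg
Step 2: S = m * g / k = 8.30e-08 * 9.81 / 35.2
Step 3: S = 2.31e-08 m/g
Step 4: Convert to um/g: S = 0.023 um/g


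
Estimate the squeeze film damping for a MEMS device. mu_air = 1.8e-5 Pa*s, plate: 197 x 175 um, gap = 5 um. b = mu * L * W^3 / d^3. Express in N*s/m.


Step 1: Convert to SI.
L = 197e-6 m, W = 175e-6 m, d = 5e-6 m
Step 2: W^3 = (175e-6)^3 = 5.36e-12 m^3
Step 3: d^3 = (5e-6)^3 = 1.25e-16 m^3
Step 4: b = 1.8e-5 * 197e-6 * 5.36e-12 / 1.25e-16
b = 1.52e-04 N*s/m


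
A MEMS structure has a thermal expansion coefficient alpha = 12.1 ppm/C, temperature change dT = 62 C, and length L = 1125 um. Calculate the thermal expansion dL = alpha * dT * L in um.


Step 1: Convert CTE: alpha = 12.1 ppm/C = 12.1e-6 /C
Step 2: dL = 12.1e-6 * 62 * 1125
dL = 0.844 um


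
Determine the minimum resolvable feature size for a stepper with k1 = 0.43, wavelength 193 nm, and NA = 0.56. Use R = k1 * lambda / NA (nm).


Step 1: Identify values: k1 = 0.43, lambda = 193 nm, NA = 0.56
Step 2: R = k1 * lambda / NA
R = 0.43 * 193 / 0.56
R = 148.2 nm


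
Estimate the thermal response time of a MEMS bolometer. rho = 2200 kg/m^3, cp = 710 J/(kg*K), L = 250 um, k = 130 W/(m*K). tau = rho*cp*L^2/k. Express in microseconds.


Step 1: Convert L to m: L = 250e-6 m
Step 2: L^2 = (250e-6)^2 = 6.25e-08 m^2
Step 3: tau = 2200 * 710 * 6.25e-08 / 130 = 7.5096154e-04 s
Step 4: Convert to microseconds (multiply by 1e6).
tau = 750.962 us


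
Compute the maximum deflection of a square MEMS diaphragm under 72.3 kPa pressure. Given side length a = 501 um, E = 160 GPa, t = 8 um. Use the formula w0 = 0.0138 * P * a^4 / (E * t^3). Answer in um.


Step 1: Convert pressure to compatible units (E is in GPa, so P in GPa).
P = 72.3 kPa = 72.3e-6 GPa
Step 2: Compute numerator: 0.0138 * P * a^4.
a^4 = 501^4 = 63001502001
numerator = 0.0138 * 72.3e-6 * 63001502001 = 6.28591e+04
Step 3: Compute denominator: E * t^3 = 160 * 8^3 = 81920
Step 4: w0 = numerator / denominator = 6.28591e+04 / 81920 = 0.7673 um


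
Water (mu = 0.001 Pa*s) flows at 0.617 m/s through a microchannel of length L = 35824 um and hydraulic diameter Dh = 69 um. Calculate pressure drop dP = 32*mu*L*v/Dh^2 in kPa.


Step 1: Convert to SI: L = 35824e-6 m, Dh = 69e-6 m
Step 2: dP = 32 * 0.001 * 35824e-6 * 0.617 / (69e-6)^2
Step 3: dP = 148563.13 Pa
Step 4: Convert to kPa: dP = 148.56 kPa


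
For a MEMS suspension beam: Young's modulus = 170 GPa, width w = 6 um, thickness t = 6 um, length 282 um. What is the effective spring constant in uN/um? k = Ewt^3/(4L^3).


Step 1: Convert E to consistent units (1 GPa = 1000 uN/um^2).
E = 170 GPa = 170000 uN/um^2
Step 2: Compute t^3 = 6^3 = 216
Step 3: Compute L^3 = 282^3 = 22425768
Step 4: k = 170000 * 6 * 216 / (4 * 22425768)
k = 2.4561 uN/um


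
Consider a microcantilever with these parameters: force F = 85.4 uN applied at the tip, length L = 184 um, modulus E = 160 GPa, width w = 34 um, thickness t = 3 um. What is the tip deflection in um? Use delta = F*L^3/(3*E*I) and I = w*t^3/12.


Step 1: Calculate the second moment of area.
I = w * t^3 / 12 = 34 * 3^3 / 12 = 76.5 um^4
Step 2: Convert E to consistent units (1 GPa = 1000 uN/um^2).
E = 160 GPa = 160000 uN/um^2
Step 3: Calculate tip deflection.
delta = F * L^3 / (3 * E * I)
delta = 85.4 * 184^3 / (3 * 160000 * 76.5)
delta = 14.488 um


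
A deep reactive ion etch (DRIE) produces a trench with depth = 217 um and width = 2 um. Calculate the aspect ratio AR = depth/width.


Step 1: AR = depth / width
Step 2: AR = 217 / 2
AR = 108.5


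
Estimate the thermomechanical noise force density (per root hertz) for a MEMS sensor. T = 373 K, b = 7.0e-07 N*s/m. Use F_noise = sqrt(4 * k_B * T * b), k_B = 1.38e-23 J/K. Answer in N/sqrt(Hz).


Step 1: Compute 4 * k_B * T * b
= 4 * 1.38e-23 * 373 * 7.0e-07
= 1.4413e-26 N^2/Hz
Step 2: F_noise = sqrt(1.4413e-26)
F_noise = 1.20e-13 N/sqrt(Hz)


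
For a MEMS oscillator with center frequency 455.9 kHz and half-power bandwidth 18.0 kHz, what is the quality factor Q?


Step 1: Q = f0 / bandwidth
Step 2: Q = 455.9 / 18.0
Q = 25.3


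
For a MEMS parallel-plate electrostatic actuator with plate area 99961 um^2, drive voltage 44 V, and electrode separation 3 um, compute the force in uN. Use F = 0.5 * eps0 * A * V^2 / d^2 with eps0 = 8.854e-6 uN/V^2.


Step 1: Identify parameters.
eps0 = 8.854e-6 uN/V^2, A = 99961 um^2, V = 44 V, d = 3 um
Step 2: Compute V^2 = 44^2 = 1936
Step 3: Compute d^2 = 3^2 = 9
Step 4: F = 0.5 * 8.854e-6 * 99961 * 1936 / 9
F = 95.193 uN


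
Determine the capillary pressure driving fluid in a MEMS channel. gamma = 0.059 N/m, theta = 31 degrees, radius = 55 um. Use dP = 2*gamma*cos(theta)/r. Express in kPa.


Step 1: cos(31 deg) = 0.8572
Step 2: Convert r to m: r = 55e-6 m
Step 3: dP = 2 * 0.059 * 0.8572 / 55e-6 = 1839.1 Pa
Step 4: Convert Pa to kPa (divide by 1000).
dP = 1.84 kPa


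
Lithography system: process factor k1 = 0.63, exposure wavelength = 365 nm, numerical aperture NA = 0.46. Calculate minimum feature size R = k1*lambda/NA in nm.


Step 1: Identify values: k1 = 0.63, lambda = 365 nm, NA = 0.46
Step 2: R = k1 * lambda / NA
R = 0.63 * 365 / 0.46
R = 499.9 nm


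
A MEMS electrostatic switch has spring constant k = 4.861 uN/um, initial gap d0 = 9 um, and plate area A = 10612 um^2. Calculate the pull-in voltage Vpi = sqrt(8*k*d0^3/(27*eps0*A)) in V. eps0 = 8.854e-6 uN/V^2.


Step 1: Compute numerator: 8 * k * d0^3 = 8 * 4.861 * 9^3 = 28349.352
Step 2: Compute denominator: 27 * eps0 * A = 27 * 8.854e-6 * 10612 = 2.536883
Step 3: Vpi = sqrt(28349.352 / 2.536883)
Vpi = 105.71 V


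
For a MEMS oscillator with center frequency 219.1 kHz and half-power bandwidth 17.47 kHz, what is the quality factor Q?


Step 1: Q = f0 / bandwidth
Step 2: Q = 219.1 / 17.47
Q = 12.5


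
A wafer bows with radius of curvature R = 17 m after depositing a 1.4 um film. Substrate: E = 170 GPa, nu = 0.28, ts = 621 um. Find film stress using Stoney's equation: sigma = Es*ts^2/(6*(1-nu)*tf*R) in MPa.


Step 1: Compute numerator: Es * ts^2 = 170 * 621^2 = 65558970 (GPa*um^2)
Step 2: Compute denominator (R in um): 6*(1-nu)*tf*R = 6*0.72*1.4*17e6 = 102816000.0 (um^2)
Step 3: sigma (GPa) = 65558970 / 102816000.0 = 6.37634e-01 GPa
Step 4: Convert to MPa (x1000): sigma = 637.6 MPa


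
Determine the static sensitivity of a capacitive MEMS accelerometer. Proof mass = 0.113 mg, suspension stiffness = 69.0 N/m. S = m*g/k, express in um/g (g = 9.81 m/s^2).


Step 1: Convert mass: m = 0.113 mg = 1.13e-07 kg
Step 2: S = m * g / k = 1.13e-07 * 9.81 / 69.0
Step 3: S = 1.61e-08 m/g
Step 4: Convert to um/g: S = 0.016 um/g


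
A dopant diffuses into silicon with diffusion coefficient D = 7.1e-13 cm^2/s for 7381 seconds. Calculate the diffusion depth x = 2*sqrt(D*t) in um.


Step 1: Compute D*t = 7.1e-13 * 7381 = 5.24051e-09 cm^2
Step 2: sqrt(D*t) = 7.23914e-05 cm
Step 3: x = 2 * 7.23914e-05 cm = 1.447828e-04 cm
Step 4: Convert to um (1 cm = 1e4 um): x = 1.448 um


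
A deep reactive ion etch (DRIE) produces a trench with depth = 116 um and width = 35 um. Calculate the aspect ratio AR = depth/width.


Step 1: AR = depth / width
Step 2: AR = 116 / 35
AR = 3.3


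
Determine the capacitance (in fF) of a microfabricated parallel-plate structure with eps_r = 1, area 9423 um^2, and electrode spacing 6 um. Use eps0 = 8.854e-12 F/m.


Step 1: Convert area to m^2: A = 9423e-12 m^2
Step 2: Convert gap to m: d = 6e-6 m
Step 3: C = eps0 * eps_r * A / d
C = 8.854e-12 * 1 * 9423e-12 / 6e-6
Step 4: Convert to fF (multiply by 1e15).
C = 13.91 fF


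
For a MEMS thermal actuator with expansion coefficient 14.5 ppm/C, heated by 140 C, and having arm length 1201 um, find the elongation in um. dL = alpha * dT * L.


Step 1: Convert CTE: alpha = 14.5 ppm/C = 14.5e-6 /C
Step 2: dL = 14.5e-6 * 140 * 1201
dL = 2.438 um


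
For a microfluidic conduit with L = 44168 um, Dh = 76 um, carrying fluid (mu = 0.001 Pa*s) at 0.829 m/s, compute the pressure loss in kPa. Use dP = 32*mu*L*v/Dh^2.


Step 1: Convert to SI: L = 44168e-6 m, Dh = 76e-6 m
Step 2: dP = 32 * 0.001 * 44168e-6 * 0.829 / (76e-6)^2
Step 3: dP = 202854.69 Pa
Step 4: Convert to kPa: dP = 202.85 kPa


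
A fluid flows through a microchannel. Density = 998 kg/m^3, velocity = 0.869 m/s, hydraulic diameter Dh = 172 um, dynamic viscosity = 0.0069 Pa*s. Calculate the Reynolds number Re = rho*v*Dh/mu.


Step 1: Convert Dh to meters: Dh = 172e-6 m
Step 2: Re = rho * v * Dh / mu
Re = 998 * 0.869 * 172e-6 / 0.0069
Re = 21.619


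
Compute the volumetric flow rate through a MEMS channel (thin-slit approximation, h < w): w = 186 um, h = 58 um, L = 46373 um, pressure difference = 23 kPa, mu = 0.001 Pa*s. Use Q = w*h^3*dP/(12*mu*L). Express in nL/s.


Step 1: Convert all dimensions to SI (meters).
w = 186e-6 m, h = 58e-6 m, L = 46373e-6 m, dP = 23e3 Pa
Step 2: Q = w * h^3 * dP / (12 * mu * L)
Q = 186e-6 * (58e-6)^3 * 23e3 / (12 * 0.001 * 46373e-6) = 1.49995532e-09 m^3/s
Step 3: Convert Q from m^3/s to nL/s (1 m^3 = 1e12 nL, so multiply by 1e12).
Q = 1499.955 nL/s


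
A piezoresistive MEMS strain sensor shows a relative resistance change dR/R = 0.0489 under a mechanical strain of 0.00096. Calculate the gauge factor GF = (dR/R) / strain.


Step 1: Identify values.
dR/R = 0.0489, strain = 0.00096
Step 2: GF = (dR/R) / strain = 0.0489 / 0.00096
GF = 50.9


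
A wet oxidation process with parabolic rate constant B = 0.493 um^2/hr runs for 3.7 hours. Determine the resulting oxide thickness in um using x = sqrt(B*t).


Step 1: Compute B*t = 0.493 * 3.7 = 1.8241
Step 2: x = sqrt(1.8241)
x = 1.351 um


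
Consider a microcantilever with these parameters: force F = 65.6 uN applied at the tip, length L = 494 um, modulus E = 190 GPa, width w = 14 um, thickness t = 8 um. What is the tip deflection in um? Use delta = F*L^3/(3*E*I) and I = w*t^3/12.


Step 1: Calculate the second moment of area.
I = w * t^3 / 12 = 14 * 8^3 / 12 = 597.3333 um^4
Step 2: Convert E to consistent units (1 GPa = 1000 uN/um^2).
E = 190 GPa = 190000 uN/um^2
Step 3: Calculate tip deflection.
delta = F * L^3 / (3 * E * I)
delta = 65.6 * 494^3 / (3 * 190000 * 597.3333)
delta = 23.227 um


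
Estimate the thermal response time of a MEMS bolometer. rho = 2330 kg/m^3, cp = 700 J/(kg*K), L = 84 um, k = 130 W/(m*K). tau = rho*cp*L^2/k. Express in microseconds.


Step 1: Convert L to m: L = 84e-6 m
Step 2: L^2 = (84e-6)^2 = 7.056e-09 m^2
Step 3: tau = 2330 * 700 * 7.056e-09 / 130 = 8.852566e-05 s
Step 4: Convert to microseconds (multiply by 1e6).
tau = 88.526 us


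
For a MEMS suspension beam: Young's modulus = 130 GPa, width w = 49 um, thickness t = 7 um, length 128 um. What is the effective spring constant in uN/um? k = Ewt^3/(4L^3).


Step 1: Convert E to consistent units (1 GPa = 1000 uN/um^2).
E = 130 GPa = 130000 uN/um^2
Step 2: Compute t^3 = 7^3 = 343
Step 3: Compute L^3 = 128^3 = 2097152
Step 4: k = 130000 * 49 * 343 / (4 * 2097152)
k = 260.4616 uN/um


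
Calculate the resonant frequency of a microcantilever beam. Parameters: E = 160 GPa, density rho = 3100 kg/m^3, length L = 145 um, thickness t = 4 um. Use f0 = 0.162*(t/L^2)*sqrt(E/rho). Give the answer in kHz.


Step 1: Convert units to SI.
t_SI = 4e-6 m, L_SI = 145e-6 m
Step 2: Calculate sqrt(E/rho).
sqrt(160e9 / 3100) = 7184.21 m/s
Step 3: Compute f0.
f0 = 0.162 * 4e-6 / (145e-6)^2 * 7184.21 = 221420.6 Hz = 221.42 kHz


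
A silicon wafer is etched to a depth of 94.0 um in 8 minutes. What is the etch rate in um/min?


Step 1: Etch rate = depth / time
Step 2: rate = 94.0 / 8
rate = 11.75 um/min


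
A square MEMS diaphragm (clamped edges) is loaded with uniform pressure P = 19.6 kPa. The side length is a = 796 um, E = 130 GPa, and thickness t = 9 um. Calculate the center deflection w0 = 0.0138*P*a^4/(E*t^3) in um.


Step 1: Convert pressure to compatible units (E is in GPa, so P in GPa).
P = 19.6 kPa = 19.6e-6 GPa
Step 2: Compute numerator: 0.0138 * P * a^4.
a^4 = 796^4 = 401469235456
numerator = 0.0138 * 19.6e-6 * 401469235456 = 1.085894e+05
Step 3: Compute denominator: E * t^3 = 130 * 9^3 = 94770
Step 4: w0 = numerator / denominator = 1.085894e+05 / 94770 = 1.1458 um


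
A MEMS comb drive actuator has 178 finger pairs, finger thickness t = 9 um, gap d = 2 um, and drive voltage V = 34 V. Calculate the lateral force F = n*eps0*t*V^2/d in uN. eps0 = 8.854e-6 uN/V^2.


Step 1: Parameters: n=178, eps0=8.854e-6 uN/V^2, t=9 um, V=34 V, d=2 um
Step 2: V^2 = 1156
Step 3: F = 178 * 8.854e-6 * 9 * 1156 / 2
F = 8.198 uN


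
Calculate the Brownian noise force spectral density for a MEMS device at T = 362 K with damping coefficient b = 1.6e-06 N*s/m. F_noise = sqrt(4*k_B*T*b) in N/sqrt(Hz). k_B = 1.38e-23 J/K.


Step 1: Compute 4 * k_B * T * b
= 4 * 1.38e-23 * 362 * 1.6e-06
= 3.1972e-26 N^2/Hz
Step 2: F_noise = sqrt(3.1972e-26)
F_noise = 1.79e-13 N/sqrt(Hz)


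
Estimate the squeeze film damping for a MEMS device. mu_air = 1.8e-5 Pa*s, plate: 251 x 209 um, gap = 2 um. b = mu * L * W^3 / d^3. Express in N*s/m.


Step 1: Convert to SI.
L = 251e-6 m, W = 209e-6 m, d = 2e-6 m
Step 2: W^3 = (209e-6)^3 = 9.13e-12 m^3
Step 3: d^3 = (2e-6)^3 = 8.00e-18 m^3
Step 4: b = 1.8e-5 * 251e-6 * 9.13e-12 / 8.00e-18
b = 5.16e-03 N*s/m


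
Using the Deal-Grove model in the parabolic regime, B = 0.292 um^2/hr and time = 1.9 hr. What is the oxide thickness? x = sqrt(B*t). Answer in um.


Step 1: Compute B*t = 0.292 * 1.9 = 0.5548
Step 2: x = sqrt(0.5548)
x = 0.745 um


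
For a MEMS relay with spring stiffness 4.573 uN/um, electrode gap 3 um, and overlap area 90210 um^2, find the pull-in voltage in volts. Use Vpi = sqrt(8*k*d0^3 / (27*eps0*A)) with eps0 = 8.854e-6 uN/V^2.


Step 1: Compute numerator: 8 * k * d0^3 = 8 * 4.573 * 3^3 = 987.768
Step 2: Compute denominator: 27 * eps0 * A = 27 * 8.854e-6 * 90210 = 21.565422
Step 3: Vpi = sqrt(987.768 / 21.565422)
Vpi = 6.77 V


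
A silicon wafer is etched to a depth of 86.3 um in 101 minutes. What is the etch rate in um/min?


Step 1: Etch rate = depth / time
Step 2: rate = 86.3 / 101
rate = 0.854 um/min


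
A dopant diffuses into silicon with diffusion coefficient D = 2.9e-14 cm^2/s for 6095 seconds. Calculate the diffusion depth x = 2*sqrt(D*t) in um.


Step 1: Compute D*t = 2.9e-14 * 6095 = 1.76755e-10 cm^2
Step 2: sqrt(D*t) = 1.3295e-05 cm
Step 3: x = 2 * 1.3295e-05 cm = 2.659e-05 cm
Step 4: Convert to um (1 cm = 1e4 um): x = 0.266 um


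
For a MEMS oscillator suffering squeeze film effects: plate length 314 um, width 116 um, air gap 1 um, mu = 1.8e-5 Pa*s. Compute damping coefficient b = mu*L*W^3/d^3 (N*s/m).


Step 1: Convert to SI.
L = 314e-6 m, W = 116e-6 m, d = 1e-6 m
Step 2: W^3 = (116e-6)^3 = 1.56e-12 m^3
Step 3: d^3 = (1e-6)^3 = 1.00e-18 m^3
Step 4: b = 1.8e-5 * 314e-6 * 1.56e-12 / 1.00e-18
b = 8.82e-03 N*s/m


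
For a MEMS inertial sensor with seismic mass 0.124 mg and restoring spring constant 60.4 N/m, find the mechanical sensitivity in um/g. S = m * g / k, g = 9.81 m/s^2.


Step 1: Convert mass: m = 0.124 mg = 1.24e-07 kg
Step 2: S = m * g / k = 1.24e-07 * 9.81 / 60.4
Step 3: S = 2.01e-08 m/g
Step 4: Convert to um/g: S = 0.02 um/g


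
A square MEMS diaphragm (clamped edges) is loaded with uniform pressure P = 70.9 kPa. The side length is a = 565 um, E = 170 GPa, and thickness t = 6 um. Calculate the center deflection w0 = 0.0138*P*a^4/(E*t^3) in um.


Step 1: Convert pressure to compatible units (E is in GPa, so P in GPa).
P = 70.9 kPa = 70.9e-6 GPa
Step 2: Compute numerator: 0.0138 * P * a^4.
a^4 = 565^4 = 101904600625
numerator = 0.0138 * 70.9e-6 * 101904600625 = 9.97055e+04
Step 3: Compute denominator: E * t^3 = 170 * 6^3 = 36720
Step 4: w0 = numerator / denominator = 9.97055e+04 / 36720 = 2.7153 um


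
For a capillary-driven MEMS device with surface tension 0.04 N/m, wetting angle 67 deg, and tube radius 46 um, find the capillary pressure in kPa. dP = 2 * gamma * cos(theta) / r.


Step 1: cos(67 deg) = 0.3907
Step 2: Convert r to m: r = 46e-6 m
Step 3: dP = 2 * 0.04 * 0.3907 / 46e-6 = 679.5 Pa
Step 4: Convert Pa to kPa (divide by 1000).
dP = 0.68 kPa


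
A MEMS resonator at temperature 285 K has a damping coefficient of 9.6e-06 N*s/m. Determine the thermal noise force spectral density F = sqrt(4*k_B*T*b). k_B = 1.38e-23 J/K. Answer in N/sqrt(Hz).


Step 1: Compute 4 * k_B * T * b
= 4 * 1.38e-23 * 285 * 9.6e-06
= 1.5103e-25 N^2/Hz
Step 2: F_noise = sqrt(1.5103e-25)
F_noise = 3.89e-13 N/sqrt(Hz)


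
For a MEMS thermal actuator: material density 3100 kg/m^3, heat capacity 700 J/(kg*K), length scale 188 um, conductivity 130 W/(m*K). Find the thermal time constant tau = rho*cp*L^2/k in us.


Step 1: Convert L to m: L = 188e-6 m
Step 2: L^2 = (188e-6)^2 = 3.5344e-08 m^2
Step 3: tau = 3100 * 700 * 3.5344e-08 / 130 = 5.8997292e-04 s
Step 4: Convert to microseconds (multiply by 1e6).
tau = 589.973 us


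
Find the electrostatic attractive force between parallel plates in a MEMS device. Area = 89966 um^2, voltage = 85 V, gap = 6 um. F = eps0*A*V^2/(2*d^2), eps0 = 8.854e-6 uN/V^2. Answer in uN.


Step 1: Identify parameters.
eps0 = 8.854e-6 uN/V^2, A = 89966 um^2, V = 85 V, d = 6 um
Step 2: Compute V^2 = 85^2 = 7225
Step 3: Compute d^2 = 6^2 = 36
Step 4: F = 0.5 * 8.854e-6 * 89966 * 7225 / 36
F = 79.932 uN


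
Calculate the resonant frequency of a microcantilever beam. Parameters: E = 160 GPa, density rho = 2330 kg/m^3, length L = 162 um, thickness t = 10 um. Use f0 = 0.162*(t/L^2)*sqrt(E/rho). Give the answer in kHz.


Step 1: Convert units to SI.
t_SI = 10e-6 m, L_SI = 162e-6 m
Step 2: Calculate sqrt(E/rho).
sqrt(160e9 / 2330) = 8286.71 m/s
Step 3: Compute f0.
f0 = 0.162 * 10e-6 / (162e-6)^2 * 8286.71 = 511525.3 Hz = 511.53 kHz


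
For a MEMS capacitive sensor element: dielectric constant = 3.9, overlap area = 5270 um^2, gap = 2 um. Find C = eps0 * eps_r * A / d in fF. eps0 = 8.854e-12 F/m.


Step 1: Convert area to m^2: A = 5270e-12 m^2
Step 2: Convert gap to m: d = 2e-6 m
Step 3: C = eps0 * eps_r * A / d
C = 8.854e-12 * 3.9 * 5270e-12 / 2e-6
Step 4: Convert to fF (multiply by 1e15).
C = 90.99 fF


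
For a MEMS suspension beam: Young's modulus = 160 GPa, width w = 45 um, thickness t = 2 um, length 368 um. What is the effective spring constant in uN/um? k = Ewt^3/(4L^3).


Step 1: Convert E to consistent units (1 GPa = 1000 uN/um^2).
E = 160 GPa = 160000 uN/um^2
Step 2: Compute t^3 = 2^3 = 8
Step 3: Compute L^3 = 368^3 = 49836032
Step 4: k = 160000 * 45 * 8 / (4 * 49836032)
k = 0.2889 uN/um


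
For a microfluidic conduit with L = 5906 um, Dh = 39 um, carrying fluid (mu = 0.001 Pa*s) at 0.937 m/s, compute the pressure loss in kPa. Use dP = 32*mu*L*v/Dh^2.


Step 1: Convert to SI: L = 5906e-6 m, Dh = 39e-6 m
Step 2: dP = 32 * 0.001 * 5906e-6 * 0.937 / (39e-6)^2
Step 3: dP = 116427.02 Pa
Step 4: Convert to kPa: dP = 116.43 kPa


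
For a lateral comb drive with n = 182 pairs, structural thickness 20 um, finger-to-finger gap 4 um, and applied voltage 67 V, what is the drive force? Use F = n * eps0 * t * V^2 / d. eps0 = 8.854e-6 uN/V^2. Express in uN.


Step 1: Parameters: n=182, eps0=8.854e-6 uN/V^2, t=20 um, V=67 V, d=4 um
Step 2: V^2 = 4489
Step 3: F = 182 * 8.854e-6 * 20 * 4489 / 4
F = 36.169 uN


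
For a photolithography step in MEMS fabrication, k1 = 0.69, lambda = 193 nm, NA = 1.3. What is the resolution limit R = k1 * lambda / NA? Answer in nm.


Step 1: Identify values: k1 = 0.69, lambda = 193 nm, NA = 1.3
Step 2: R = k1 * lambda / NA
R = 0.69 * 193 / 1.3
R = 102.4 nm


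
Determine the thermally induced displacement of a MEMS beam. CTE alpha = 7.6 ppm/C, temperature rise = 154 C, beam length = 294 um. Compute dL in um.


Step 1: Convert CTE: alpha = 7.6 ppm/C = 7.6e-6 /C
Step 2: dL = 7.6e-6 * 154 * 294
dL = 0.3441 um


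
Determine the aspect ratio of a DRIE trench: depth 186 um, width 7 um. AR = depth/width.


Step 1: AR = depth / width
Step 2: AR = 186 / 7
AR = 26.6


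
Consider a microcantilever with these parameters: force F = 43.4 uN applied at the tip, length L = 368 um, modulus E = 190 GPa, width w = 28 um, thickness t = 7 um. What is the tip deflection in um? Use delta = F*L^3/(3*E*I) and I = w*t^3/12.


Step 1: Calculate the second moment of area.
I = w * t^3 / 12 = 28 * 7^3 / 12 = 800.3333 um^4
Step 2: Convert E to consistent units (1 GPa = 1000 uN/um^2).
E = 190 GPa = 190000 uN/um^2
Step 3: Calculate tip deflection.
delta = F * L^3 / (3 * E * I)
delta = 43.4 * 368^3 / (3 * 190000 * 800.3333)
delta = 4.7412 um


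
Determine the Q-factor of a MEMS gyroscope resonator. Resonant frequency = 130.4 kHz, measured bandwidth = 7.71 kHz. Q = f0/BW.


Step 1: Q = f0 / bandwidth
Step 2: Q = 130.4 / 7.71
Q = 16.9


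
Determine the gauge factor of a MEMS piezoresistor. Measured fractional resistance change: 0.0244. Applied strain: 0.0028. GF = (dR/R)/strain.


Step 1: Identify values.
dR/R = 0.0244, strain = 0.0028
Step 2: GF = (dR/R) / strain = 0.0244 / 0.0028
GF = 8.7


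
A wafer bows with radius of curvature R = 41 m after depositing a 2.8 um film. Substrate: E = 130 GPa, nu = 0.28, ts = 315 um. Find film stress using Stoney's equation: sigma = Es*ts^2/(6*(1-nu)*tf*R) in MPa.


Step 1: Compute numerator: Es * ts^2 = 130 * 315^2 = 12899250 (GPa*um^2)
Step 2: Compute denominator (R in um): 6*(1-nu)*tf*R = 6*0.72*2.8*41e6 = 495936000.0 (um^2)
Step 3: sigma (GPa) = 12899250 / 495936000.0 = 2.601e-02 GPa
Step 4: Convert to MPa (x1000): sigma = 26.0 MPa


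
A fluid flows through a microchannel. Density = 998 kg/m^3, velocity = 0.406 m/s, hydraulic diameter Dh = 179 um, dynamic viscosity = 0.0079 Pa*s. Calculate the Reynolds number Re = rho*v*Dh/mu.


Step 1: Convert Dh to meters: Dh = 179e-6 m
Step 2: Re = rho * v * Dh / mu
Re = 998 * 0.406 * 179e-6 / 0.0079
Re = 9.181


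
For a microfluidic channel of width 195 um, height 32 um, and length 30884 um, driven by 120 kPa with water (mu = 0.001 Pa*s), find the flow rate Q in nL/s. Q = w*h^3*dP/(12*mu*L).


Step 1: Convert all dimensions to SI (meters).
w = 195e-6 m, h = 32e-6 m, L = 30884e-6 m, dP = 120e3 Pa
Step 2: Q = w * h^3 * dP / (12 * mu * L)
Q = 195e-6 * (32e-6)^3 * 120e3 / (12 * 0.001 * 30884e-6) = 2.0689548e-09 m^3/s
Step 3: Convert Q from m^3/s to nL/s (1 m^3 = 1e12 nL, so multiply by 1e12).
Q = 2068.955 nL/s


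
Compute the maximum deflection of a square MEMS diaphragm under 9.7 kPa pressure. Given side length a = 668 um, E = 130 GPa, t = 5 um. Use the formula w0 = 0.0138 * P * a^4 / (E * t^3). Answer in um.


Step 1: Convert pressure to compatible units (E is in GPa, so P in GPa).
P = 9.7 kPa = 9.7e-6 GPa
Step 2: Compute numerator: 0.0138 * P * a^4.
a^4 = 668^4 = 199115858176
numerator = 0.0138 * 9.7e-6 * 199115858176 = 2.665365e+04
Step 3: Compute denominator: E * t^3 = 130 * 5^3 = 16250
Step 4: w0 = numerator / denominator = 2.665365e+04 / 16250 = 1.6402 um


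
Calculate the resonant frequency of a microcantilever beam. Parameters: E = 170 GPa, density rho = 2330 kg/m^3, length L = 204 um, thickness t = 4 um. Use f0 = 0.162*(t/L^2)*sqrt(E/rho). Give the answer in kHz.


Step 1: Convert units to SI.
t_SI = 4e-6 m, L_SI = 204e-6 m
Step 2: Calculate sqrt(E/rho).
sqrt(170e9 / 2330) = 8541.74 m/s
Step 3: Compute f0.
f0 = 0.162 * 4e-6 / (204e-6)^2 * 8541.74 = 133002.9 Hz = 133.0 kHz


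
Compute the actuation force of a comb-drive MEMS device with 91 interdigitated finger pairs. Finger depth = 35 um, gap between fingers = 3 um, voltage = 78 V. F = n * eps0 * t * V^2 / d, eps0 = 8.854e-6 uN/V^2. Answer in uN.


Step 1: Parameters: n=91, eps0=8.854e-6 uN/V^2, t=35 um, V=78 V, d=3 um
Step 2: V^2 = 6084
Step 3: F = 91 * 8.854e-6 * 35 * 6084 / 3
F = 57.19 uN


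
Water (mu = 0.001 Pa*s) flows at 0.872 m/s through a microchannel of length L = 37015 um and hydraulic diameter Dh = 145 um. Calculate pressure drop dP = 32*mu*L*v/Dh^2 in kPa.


Step 1: Convert to SI: L = 37015e-6 m, Dh = 145e-6 m
Step 2: dP = 32 * 0.001 * 37015e-6 * 0.872 / (145e-6)^2
Step 3: dP = 49125.64 Pa
Step 4: Convert to kPa: dP = 49.13 kPa


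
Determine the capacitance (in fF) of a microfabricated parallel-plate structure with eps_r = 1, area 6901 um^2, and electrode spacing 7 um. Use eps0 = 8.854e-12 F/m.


Step 1: Convert area to m^2: A = 6901e-12 m^2
Step 2: Convert gap to m: d = 7e-6 m
Step 3: C = eps0 * eps_r * A / d
C = 8.854e-12 * 1 * 6901e-12 / 7e-6
Step 4: Convert to fF (multiply by 1e15).
C = 8.73 fF


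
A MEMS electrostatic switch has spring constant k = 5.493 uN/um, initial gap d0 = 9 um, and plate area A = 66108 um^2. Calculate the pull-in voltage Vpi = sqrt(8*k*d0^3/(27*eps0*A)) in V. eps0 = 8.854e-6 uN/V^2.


Step 1: Compute numerator: 8 * k * d0^3 = 8 * 5.493 * 9^3 = 32035.176
Step 2: Compute denominator: 27 * eps0 * A = 27 * 8.854e-6 * 66108 = 15.803646
Step 3: Vpi = sqrt(32035.176 / 15.803646)
Vpi = 45.02 V


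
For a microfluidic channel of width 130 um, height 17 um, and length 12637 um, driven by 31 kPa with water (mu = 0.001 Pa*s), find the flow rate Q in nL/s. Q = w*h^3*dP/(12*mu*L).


Step 1: Convert all dimensions to SI (meters).
w = 130e-6 m, h = 17e-6 m, L = 12637e-6 m, dP = 31e3 Pa
Step 2: Q = w * h^3 * dP / (12 * mu * L)
Q = 130e-6 * (17e-6)^3 * 31e3 / (12 * 0.001 * 12637e-6) = 1.3056494e-10 m^3/s
Step 3: Convert Q from m^3/s to nL/s (1 m^3 = 1e12 nL, so multiply by 1e12).
Q = 130.565 nL/s


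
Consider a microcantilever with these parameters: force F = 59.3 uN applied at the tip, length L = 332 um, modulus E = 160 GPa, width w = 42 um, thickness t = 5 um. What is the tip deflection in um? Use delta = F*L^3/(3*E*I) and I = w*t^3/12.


Step 1: Calculate the second moment of area.
I = w * t^3 / 12 = 42 * 5^3 / 12 = 437.5 um^4
Step 2: Convert E to consistent units (1 GPa = 1000 uN/um^2).
E = 160 GPa = 160000 uN/um^2
Step 3: Calculate tip deflection.
delta = F * L^3 / (3 * E * I)
delta = 59.3 * 332^3 / (3 * 160000 * 437.5)
delta = 10.3336 um


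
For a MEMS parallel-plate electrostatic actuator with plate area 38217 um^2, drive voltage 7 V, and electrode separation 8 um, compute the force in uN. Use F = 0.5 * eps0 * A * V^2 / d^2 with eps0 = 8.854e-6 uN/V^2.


Step 1: Identify parameters.
eps0 = 8.854e-6 uN/V^2, A = 38217 um^2, V = 7 V, d = 8 um
Step 2: Compute V^2 = 7^2 = 49
Step 3: Compute d^2 = 8^2 = 64
Step 4: F = 0.5 * 8.854e-6 * 38217 * 49 / 64
F = 0.13 uN
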